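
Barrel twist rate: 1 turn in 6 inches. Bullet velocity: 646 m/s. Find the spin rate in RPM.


twist_m = 6*0.0254 = 0.1524 m
spin = v/twist = 646/0.1524 = 4238.845 rev/s
RPM = spin*60 = 4238.845*60 ≈ 254331 RPM

254331 RPM


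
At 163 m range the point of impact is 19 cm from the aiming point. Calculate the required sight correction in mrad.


1 mrad subtends 1 cm per 10 m of range, so adj = error_cm / (dist_m / 10) = 19 / (163/10) = 1.166 mrad

1.166 mrad


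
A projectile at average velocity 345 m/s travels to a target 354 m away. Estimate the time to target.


t = d/v = 354/345 = 1.026 s

1.026 s


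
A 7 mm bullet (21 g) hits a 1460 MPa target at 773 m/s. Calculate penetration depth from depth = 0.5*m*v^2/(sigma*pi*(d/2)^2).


A = pi*(d/2)^2 = pi*(7/2)^2 = 38.4845 mm^2
E = 0.5*m*v^2 = 0.5*0.021*773^2 = 6274.05 J
depth = E/(sigma*A) = 6274.05 J / (1460 MPa * 38.4845 mm^2) = 6274.05/(1460 * 38.4845) m = 0.111663 m ≈ 111.7 mm

111.7 mm


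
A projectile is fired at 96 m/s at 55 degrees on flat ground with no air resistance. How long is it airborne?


T = 2*v0*sin(theta)/g = 2*96*sin(55°)/9.81 = 16.03 s

16.03 s


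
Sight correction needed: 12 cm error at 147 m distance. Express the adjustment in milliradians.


1 mrad subtends 1 cm per 10 m of range, so adj = error_cm / (dist_m / 10) = 12 / (147/10) = 0.8163 mrad

0.8163 mrad


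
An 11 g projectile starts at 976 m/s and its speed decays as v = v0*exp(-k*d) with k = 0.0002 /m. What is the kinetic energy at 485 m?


v = v0*exp(-k*d) = 976*exp(-0.0002*485) = 885.775 m/s
E = 0.5*m*v^2 = 0.5*0.011*885.775^2 = 4315 J

4315 J


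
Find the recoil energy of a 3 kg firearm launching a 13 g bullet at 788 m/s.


v_r = m_p*v_p/m_gun = 0.013*788/3 = 3.41467 m/s, E_r = 0.5*m_gun*v_r^2 = 0.5*3*3.41467^2 = 17.49 J

17.49 J


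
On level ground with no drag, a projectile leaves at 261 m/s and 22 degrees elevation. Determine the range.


R = v0^2 * sin(2*theta) / g = 261^2 * sin(2*22°) / 9.81 = 4824 m

4824 m


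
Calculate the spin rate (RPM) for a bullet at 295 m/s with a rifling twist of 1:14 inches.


twist_m = 14*0.0254 = 0.3556 m
spin = v/twist = 295/0.3556 = 829.5838 rev/s
RPM = spin*60 = 829.5838*60 ≈ 49775 RPM

49775 RPM


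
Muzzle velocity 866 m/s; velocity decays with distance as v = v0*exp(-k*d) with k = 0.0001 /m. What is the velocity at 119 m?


v = v0*exp(-k*d) = 866*exp(-0.0001*119) = 855.8 m/s

855.8 m/s


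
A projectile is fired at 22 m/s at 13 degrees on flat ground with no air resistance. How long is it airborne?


T = 2*v0*sin(theta)/g = 2*22*sin(13°)/9.81 = 1.009 s

1.009 s


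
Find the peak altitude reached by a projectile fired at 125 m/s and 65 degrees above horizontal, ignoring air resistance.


H = (v0*sin(theta))^2 / (2g) = (125*sin(65°))^2 / (2*9.81) = 654.1 m

654.1 m


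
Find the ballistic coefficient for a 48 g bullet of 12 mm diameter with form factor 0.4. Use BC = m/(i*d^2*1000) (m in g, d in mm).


BC = m/(i*d^2*1000) = 48/(0.4 * 12^2 * 1000) = 0.0008333

0.0008333


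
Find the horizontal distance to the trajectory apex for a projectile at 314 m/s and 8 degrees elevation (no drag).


R = v0^2*sin(2*theta)/g = 314^2*sin(2*8°)/9.81 = 2770.31 m
apex_dist = R/2 = 2770.31/2 = 1385 m

1385 m


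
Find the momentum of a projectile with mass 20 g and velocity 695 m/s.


p = m*v = 0.02*695 = 13.9 kg·m/s

13.9 kg·m/s


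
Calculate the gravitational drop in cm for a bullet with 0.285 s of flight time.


drop = 0.5*g*t^2 = 0.5*9.81*0.285^2 = 0.398409 m ≈ 39.84 cm

39.84 cm


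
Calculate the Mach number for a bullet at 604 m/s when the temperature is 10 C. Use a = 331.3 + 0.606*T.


a = 331.3 + 0.606*(10) = 337.36 m/s
M = v/a = 604/337.36 = 1.79

1.79


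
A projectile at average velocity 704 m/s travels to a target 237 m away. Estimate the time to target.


t = d/v = 237/704 = 0.3366 s

0.3366 s


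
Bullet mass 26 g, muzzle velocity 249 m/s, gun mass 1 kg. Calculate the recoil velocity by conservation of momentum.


v_recoil = m_p * v_p / m_gun = 0.026 * 249 / 1 = 6.474 m/s

6.474 m/s


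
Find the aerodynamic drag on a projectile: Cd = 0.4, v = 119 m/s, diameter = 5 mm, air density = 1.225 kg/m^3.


A = pi*(d/2)^2 = pi*(5/2000)^2 = 1.96350e-05 m^2
Fd = 0.5*Cd*rho*A*v^2 = 0.5*0.4*1.225*1.96350e-05*119^2 = 0.06812 N

0.06812 N


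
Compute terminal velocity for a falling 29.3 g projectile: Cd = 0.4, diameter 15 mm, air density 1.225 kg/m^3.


A = pi*(d/2)^2 = pi*(15/2000)^2 = 1.76715e-04 m^2
vt = sqrt(2mg/(Cd*rho*A)) = sqrt(2*0.0293*9.81/(0.4 * 1.225 * 1.76715e-04)) = 81.48 m/s

81.48 m/s


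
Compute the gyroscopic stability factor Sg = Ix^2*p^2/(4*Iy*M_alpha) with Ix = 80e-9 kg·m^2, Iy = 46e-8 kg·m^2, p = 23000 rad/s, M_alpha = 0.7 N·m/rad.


Sg = Ix^2 * p^2 / (4 * Iy * M_alpha) = (80e-9)^2 * 23000^2 / (4 * 46e-8 * 0.7) = 2.629

2.629


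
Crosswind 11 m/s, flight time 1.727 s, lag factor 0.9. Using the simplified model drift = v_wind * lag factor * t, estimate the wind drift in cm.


drift = v_wind * lag * t = 11 * 0.9 * 1.727 = 17.0973 m ≈ 1710 cm

1710 cm


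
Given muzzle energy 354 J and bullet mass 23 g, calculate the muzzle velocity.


v = sqrt(2*E/m) = sqrt(2*354/0.023) = 175.4 m/s

175.4 m/s


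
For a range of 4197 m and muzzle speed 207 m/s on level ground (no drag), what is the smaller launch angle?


sin(2*theta) = R*g/v0^2 = 4197*9.81/207^2 = 0.960876, theta = arcsin(0.960876)/2 = 36.96°

36.96 degrees


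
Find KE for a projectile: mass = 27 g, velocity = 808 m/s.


E = 0.5*m*v^2 = 0.5*0.027*808^2 = 8814 J

8814 J


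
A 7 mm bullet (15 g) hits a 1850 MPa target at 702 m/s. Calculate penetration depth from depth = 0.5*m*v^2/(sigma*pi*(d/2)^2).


A = pi*(d/2)^2 = pi*(7/2)^2 = 38.4845 mm^2
E = 0.5*m*v^2 = 0.5*0.015*702^2 = 3696.03 J
depth = E/(sigma*A) = 3696.03 J / (1850 MPa * 38.4845 mm^2) = 3696.03/(1850 * 38.4845) m = 0.0519132 m ≈ 51.91 mm

51.91 mm


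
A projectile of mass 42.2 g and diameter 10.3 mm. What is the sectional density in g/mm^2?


SD = m/d^2 = 42.2/10.3^2 = 0.3978 g/mm^2

0.3978 g/mm^2


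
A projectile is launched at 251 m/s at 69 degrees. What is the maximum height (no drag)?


H = (v0*sin(theta))^2 / (2g) = (251*sin(69°))^2 / (2*9.81) = 2799 m

2799 m


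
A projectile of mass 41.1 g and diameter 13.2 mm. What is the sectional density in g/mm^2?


SD = m/d^2 = 41.1/13.2^2 = 0.2359 g/mm^2

0.2359 g/mm^2


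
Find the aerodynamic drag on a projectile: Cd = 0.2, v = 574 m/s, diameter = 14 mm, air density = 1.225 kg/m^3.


A = pi*(d/2)^2 = pi*(14/2000)^2 = 1.53938e-04 m^2
Fd = 0.5*Cd*rho*A*v^2 = 0.5*0.2*1.225*1.53938e-04*574^2 = 6.213 N

6.213 N


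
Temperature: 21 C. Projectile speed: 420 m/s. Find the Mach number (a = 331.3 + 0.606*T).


a = 331.3 + 0.606*(21) = 344.026 m/s
M = v/a = 420/344.026 = 1.221

1.221


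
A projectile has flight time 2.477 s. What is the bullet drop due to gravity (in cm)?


drop = 0.5*g*t^2 = 0.5*9.81*2.477^2 = 30.0948 m ≈ 3009 cm

3009 cm


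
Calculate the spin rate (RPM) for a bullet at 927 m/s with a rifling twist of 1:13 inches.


twist_m = 13*0.0254 = 0.3302 m
spin = v/twist = 927/0.3302 = 2807.389 rev/s
RPM = spin*60 = 2807.389*60 ≈ 168443 RPM

168443 RPM


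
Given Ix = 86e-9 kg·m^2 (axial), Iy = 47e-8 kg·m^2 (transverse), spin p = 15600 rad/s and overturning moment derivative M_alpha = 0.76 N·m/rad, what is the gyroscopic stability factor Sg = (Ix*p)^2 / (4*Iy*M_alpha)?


Sg = Ix^2 * p^2 / (4 * Iy * M_alpha) = (86e-9)^2 * 15600^2 / (4 * 47e-8 * 0.76) = 1.26

1.26


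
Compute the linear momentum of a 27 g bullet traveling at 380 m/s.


p = m*v = 0.027*380 = 10.26 kg·m/s

10.26 kg·m/s


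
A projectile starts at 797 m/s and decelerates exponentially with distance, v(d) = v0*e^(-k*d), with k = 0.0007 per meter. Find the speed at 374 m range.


v = v0*exp(-k*d) = 797*exp(-0.0007*374) = 613.4 m/s

613.4 m/s


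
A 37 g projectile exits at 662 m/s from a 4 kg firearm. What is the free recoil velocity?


v_recoil = m_p * v_p / m_gun = 0.037 * 662 / 4 = 6.123 m/s

6.123 m/s


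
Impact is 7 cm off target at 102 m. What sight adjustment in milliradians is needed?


1 mrad subtends 1 cm per 10 m of range, so adj = error_cm / (dist_m / 10) = 7 / (102/10) = 0.6863 mrad

0.6863 mrad


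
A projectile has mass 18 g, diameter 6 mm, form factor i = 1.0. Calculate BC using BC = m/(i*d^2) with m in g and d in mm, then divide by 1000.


BC = m/(i*d^2*1000) = 18/(1.0 * 6^2 * 1000) = 0.0005

0.0005


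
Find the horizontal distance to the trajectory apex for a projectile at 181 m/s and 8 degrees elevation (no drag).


R = v0^2*sin(2*theta)/g = 181^2*sin(2*8°)/9.81 = 920.505 m
apex_dist = R/2 = 920.505/2 = 460.3 m

460.3 m


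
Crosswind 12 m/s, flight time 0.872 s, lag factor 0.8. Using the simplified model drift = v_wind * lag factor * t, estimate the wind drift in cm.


drift = v_wind * lag * t = 12 * 0.8 * 0.872 = 8.3712 m ≈ 837.1 cm

837.1 cm


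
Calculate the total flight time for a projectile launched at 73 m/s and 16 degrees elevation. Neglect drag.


T = 2*v0*sin(theta)/g = 2*73*sin(16°)/9.81 = 4.102 s

4.102 s


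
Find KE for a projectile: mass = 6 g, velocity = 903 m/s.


E = 0.5*m*v^2 = 0.5*0.006*903^2 = 2446 J

2446 J


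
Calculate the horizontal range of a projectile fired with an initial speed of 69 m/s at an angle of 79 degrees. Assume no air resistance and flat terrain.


R = v0^2 * sin(2*theta) / g = 69^2 * sin(2*79°) / 9.81 = 181.8 m

181.8 m


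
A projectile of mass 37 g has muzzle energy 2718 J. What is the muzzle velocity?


v = sqrt(2*E/m) = sqrt(2*2718/0.037) = 383.3 m/s

383.3 m/s


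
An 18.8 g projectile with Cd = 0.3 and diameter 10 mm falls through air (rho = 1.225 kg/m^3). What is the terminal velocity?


A = pi*(d/2)^2 = pi*(10/2000)^2 = 7.85398e-05 m^2
vt = sqrt(2mg/(Cd*rho*A)) = sqrt(2*0.0188*9.81/(0.3 * 1.225 * 7.85398e-05)) = 113 m/s

113 m/s


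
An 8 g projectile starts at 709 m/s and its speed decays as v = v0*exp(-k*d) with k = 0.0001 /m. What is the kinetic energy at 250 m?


v = v0*exp(-k*d) = 709*exp(-0.0001*250) = 691.495 m/s
E = 0.5*m*v^2 = 0.5*0.008*691.495^2 = 1913 J

1913 J


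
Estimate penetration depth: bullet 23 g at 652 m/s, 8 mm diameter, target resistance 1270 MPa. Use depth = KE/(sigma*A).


A = pi*(d/2)^2 = pi*(8/2)^2 = 50.2655 mm^2
E = 0.5*m*v^2 = 0.5*0.023*652^2 = 4888.7 J
depth = E/(sigma*A) = 4888.7 J / (1270 MPa * 50.2655 mm^2) = 4888.7/(1270 * 50.2655) m = 0.0765807 m ≈ 76.58 mm

76.58 mm


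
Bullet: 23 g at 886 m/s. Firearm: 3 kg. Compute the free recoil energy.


v_r = m_p*v_p/m_gun = 0.023*886/3 = 6.79267 m/s, E_r = 0.5*m_gun*v_r^2 = 0.5*3*6.79267^2 = 69.21 J

69.21 J


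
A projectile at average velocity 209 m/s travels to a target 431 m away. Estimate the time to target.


t = d/v = 431/209 = 2.062 s

2.062 s


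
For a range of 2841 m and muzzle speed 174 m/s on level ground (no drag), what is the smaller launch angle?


sin(2*theta) = R*g/v0^2 = 2841*9.81/174^2 = 0.920538, theta = arcsin(0.920538)/2 = 33.5°

33.5 degrees


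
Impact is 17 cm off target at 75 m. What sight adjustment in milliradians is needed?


1 mrad subtends 1 cm per 10 m of range, so adj = error_cm / (dist_m / 10) = 17 / (75/10) = 2.267 mrad

2.267 mrad


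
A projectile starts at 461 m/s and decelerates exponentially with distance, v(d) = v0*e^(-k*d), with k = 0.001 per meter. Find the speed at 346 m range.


v = v0*exp(-k*d) = 461*exp(-0.001*346) = 326.2 m/s

326.2 m/s


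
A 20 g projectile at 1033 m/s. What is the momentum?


p = m*v = 0.02*1033 = 20.66 kg·m/s

20.66 kg·m/s


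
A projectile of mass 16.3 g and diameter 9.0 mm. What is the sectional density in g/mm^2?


SD = m/d^2 = 16.3/9.0^2 = 0.2012 g/mm^2

0.2012 g/mm^2


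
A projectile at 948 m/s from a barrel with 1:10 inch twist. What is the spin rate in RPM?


twist_m = 10*0.0254 = 0.254 m
spin = v/twist = 948/0.254 = 3732.283 rev/s
RPM = spin*60 = 3732.283*60 ≈ 223937 RPM

223937 RPM


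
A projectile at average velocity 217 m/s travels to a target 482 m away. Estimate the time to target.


t = d/v = 482/217 = 2.221 s

2.221 s


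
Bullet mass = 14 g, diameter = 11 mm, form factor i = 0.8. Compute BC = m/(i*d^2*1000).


BC = m/(i*d^2*1000) = 14/(0.8 * 11^2 * 1000) = 0.0001446

0.0001446


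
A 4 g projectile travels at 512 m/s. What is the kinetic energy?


E = 0.5*m*v^2 = 0.5*0.004*512^2 = 524.3 J

524.3 J


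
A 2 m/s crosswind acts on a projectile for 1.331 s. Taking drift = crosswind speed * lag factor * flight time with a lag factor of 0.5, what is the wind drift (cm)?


drift = v_wind * lag * t = 2 * 0.5 * 1.331 = 1.331 m ≈ 133.1 cm

133.1 cm


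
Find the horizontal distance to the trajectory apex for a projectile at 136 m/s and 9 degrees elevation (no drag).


R = v0^2*sin(2*theta)/g = 136^2*sin(2*9°)/9.81 = 582.628 m
apex_dist = R/2 = 582.628/2 = 291.3 m

291.3 m


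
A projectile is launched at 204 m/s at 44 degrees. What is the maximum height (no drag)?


H = (v0*sin(theta))^2 / (2g) = (204*sin(44°))^2 / (2*9.81) = 1024 m

1024 m


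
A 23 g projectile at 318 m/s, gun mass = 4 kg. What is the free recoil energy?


v_r = m_p*v_p/m_gun = 0.023*318/4 = 1.8285 m/s, E_r = 0.5*m_gun*v_r^2 = 0.5*4*1.8285^2 = 6.687 J

6.687 J


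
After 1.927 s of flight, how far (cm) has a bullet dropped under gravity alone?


drop = 0.5*g*t^2 = 0.5*9.81*1.927^2 = 18.2139 m ≈ 1821 cm

1821 cm


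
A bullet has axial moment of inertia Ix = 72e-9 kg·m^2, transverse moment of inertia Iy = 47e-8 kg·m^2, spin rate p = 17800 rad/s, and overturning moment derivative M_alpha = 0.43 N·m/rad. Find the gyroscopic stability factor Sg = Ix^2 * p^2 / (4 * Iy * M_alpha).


Sg = Ix^2 * p^2 / (4 * Iy * M_alpha) = (72e-9)^2 * 17800^2 / (4 * 47e-8 * 0.43) = 2.032

2.032


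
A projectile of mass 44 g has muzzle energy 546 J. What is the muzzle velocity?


v = sqrt(2*E/m) = sqrt(2*546/0.044) = 157.5 m/s

157.5 m/s


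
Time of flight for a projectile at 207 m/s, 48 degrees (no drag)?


T = 2*v0*sin(theta)/g = 2*207*sin(48°)/9.81 = 31.36 s

31.36 s


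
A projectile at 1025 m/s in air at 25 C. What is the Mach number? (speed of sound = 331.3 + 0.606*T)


a = 331.3 + 0.606*(25) = 346.45 m/s
M = v/a = 1025/346.45 = 2.959

2.959


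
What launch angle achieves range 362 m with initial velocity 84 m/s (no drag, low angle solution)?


sin(2*theta) = R*g/v0^2 = 362*9.81/84^2 = 0.503291, theta = arcsin(0.503291)/2 = 15.11°

15.11 degrees


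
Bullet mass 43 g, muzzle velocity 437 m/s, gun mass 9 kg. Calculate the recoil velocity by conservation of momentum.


v_recoil = m_p * v_p / m_gun = 0.043 * 437 / 9 = 2.088 m/s

2.088 m/s


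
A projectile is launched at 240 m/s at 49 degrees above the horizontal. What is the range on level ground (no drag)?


R = v0^2 * sin(2*theta) / g = 240^2 * sin(2*49°) / 9.81 = 5814 m

5814 m


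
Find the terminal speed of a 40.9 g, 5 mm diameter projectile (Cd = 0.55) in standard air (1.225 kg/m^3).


A = pi*(d/2)^2 = pi*(5/2000)^2 = 1.96350e-05 m^2
vt = sqrt(2mg/(Cd*rho*A)) = sqrt(2*0.0409*9.81/(0.55 * 1.225 * 1.96350e-05)) = 246.3 m/s

246.3 m/s


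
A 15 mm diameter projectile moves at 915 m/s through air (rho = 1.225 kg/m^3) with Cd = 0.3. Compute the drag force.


A = pi*(d/2)^2 = pi*(15/2000)^2 = 1.76715e-04 m^2
Fd = 0.5*Cd*rho*A*v^2 = 0.5*0.3*1.225*1.76715e-04*915^2 = 27.19 N

27.19 N


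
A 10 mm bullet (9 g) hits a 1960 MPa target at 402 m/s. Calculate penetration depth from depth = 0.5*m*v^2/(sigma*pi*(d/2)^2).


A = pi*(d/2)^2 = pi*(10/2)^2 = 78.5398 mm^2
E = 0.5*m*v^2 = 0.5*0.009*402^2 = 727.218 J
depth = E/(sigma*A) = 727.218 J / (1960 MPa * 78.5398 mm^2) = 727.218/(1960 * 78.5398) m = 0.0047241 m ≈ 4.724 mm

4.724 mm


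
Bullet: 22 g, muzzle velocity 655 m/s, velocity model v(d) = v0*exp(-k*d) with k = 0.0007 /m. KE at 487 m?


v = v0*exp(-k*d) = 655*exp(-0.0007*487) = 465.79 m/s
E = 0.5*m*v^2 = 0.5*0.022*465.79^2 = 2387 J

2387 J


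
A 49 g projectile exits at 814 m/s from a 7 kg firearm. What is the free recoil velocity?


v_recoil = m_p * v_p / m_gun = 0.049 * 814 / 7 = 5.698 m/s

5.698 m/s


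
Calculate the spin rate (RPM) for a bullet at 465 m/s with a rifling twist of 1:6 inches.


twist_m = 6*0.0254 = 0.1524 m
spin = v/twist = 465/0.1524 = 3051.181 rev/s
RPM = spin*60 = 3051.181*60 ≈ 183071 RPM

183071 RPM


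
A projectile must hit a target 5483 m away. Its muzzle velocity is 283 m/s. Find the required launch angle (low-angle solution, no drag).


sin(2*theta) = R*g/v0^2 = 5483*9.81/283^2 = 0.671606, theta = arcsin(0.671606)/2 = 21.1°

21.1 degrees


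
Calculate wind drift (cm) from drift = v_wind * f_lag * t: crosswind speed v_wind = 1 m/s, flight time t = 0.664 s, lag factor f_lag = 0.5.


drift = v_wind * lag * t = 1 * 0.5 * 0.664 = 0.332 m ≈ 33.2 cm

33.2 cm


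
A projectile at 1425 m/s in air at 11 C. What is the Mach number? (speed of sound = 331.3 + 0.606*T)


a = 331.3 + 0.606*(11) = 337.966 m/s
M = v/a = 1425/337.966 = 4.216

4.216


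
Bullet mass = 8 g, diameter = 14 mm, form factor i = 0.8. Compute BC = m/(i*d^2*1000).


BC = m/(i*d^2*1000) = 8/(0.8 * 14^2 * 1000) = 5.102e-05

5.102e-05


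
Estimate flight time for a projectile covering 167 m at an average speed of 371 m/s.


t = d/v = 167/371 = 0.4501 s

0.4501 s


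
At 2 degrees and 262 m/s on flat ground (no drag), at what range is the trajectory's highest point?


R = v0^2*sin(2*theta)/g = 262^2*sin(2*2°)/9.81 = 488.11 m
apex_dist = R/2 = 488.11/2 = 244.1 m

244.1 m


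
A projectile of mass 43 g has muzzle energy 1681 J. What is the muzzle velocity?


v = sqrt(2*E/m) = sqrt(2*1681/0.043) = 279.6 m/s

279.6 m/s


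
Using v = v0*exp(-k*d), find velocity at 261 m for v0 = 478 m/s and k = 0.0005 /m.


v = v0*exp(-k*d) = 478*exp(-0.0005*261) = 419.5 m/s

419.5 m/s


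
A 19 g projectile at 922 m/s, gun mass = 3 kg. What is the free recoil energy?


v_r = m_p*v_p/m_gun = 0.019*922/3 = 5.83933 m/s, E_r = 0.5*m_gun*v_r^2 = 0.5*3*5.83933^2 = 51.15 J

51.15 J


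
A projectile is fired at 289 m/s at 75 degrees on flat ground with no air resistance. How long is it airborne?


T = 2*v0*sin(theta)/g = 2*289*sin(75°)/9.81 = 56.91 s

56.91 s


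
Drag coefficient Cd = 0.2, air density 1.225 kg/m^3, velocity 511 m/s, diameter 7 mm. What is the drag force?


A = pi*(d/2)^2 = pi*(7/2000)^2 = 3.84845e-05 m^2
Fd = 0.5*Cd*rho*A*v^2 = 0.5*0.2*1.225*3.84845e-05*511^2 = 1.231 N

1.231 N


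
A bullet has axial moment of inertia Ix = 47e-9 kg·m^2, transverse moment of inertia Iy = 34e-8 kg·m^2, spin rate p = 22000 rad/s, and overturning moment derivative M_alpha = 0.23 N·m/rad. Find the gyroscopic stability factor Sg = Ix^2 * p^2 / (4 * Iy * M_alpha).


Sg = Ix^2 * p^2 / (4 * Iy * M_alpha) = (47e-9)^2 * 22000^2 / (4 * 34e-8 * 0.23) = 3.418

3.418


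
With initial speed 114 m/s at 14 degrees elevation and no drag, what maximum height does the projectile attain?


H = (v0*sin(theta))^2 / (2g) = (114*sin(14°))^2 / (2*9.81) = 38.77 m

38.77 m


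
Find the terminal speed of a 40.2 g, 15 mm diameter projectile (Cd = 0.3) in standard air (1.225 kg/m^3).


A = pi*(d/2)^2 = pi*(15/2000)^2 = 1.76715e-04 m^2
vt = sqrt(2mg/(Cd*rho*A)) = sqrt(2*0.0402*9.81/(0.3 * 1.225 * 1.76715e-04)) = 110.2 m/s

110.2 m/s


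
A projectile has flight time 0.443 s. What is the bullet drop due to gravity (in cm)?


drop = 0.5*g*t^2 = 0.5*9.81*0.443^2 = 0.962601 m ≈ 96.26 cm

96.26 cm


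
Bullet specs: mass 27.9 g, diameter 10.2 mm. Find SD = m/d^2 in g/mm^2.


SD = m/d^2 = 27.9/10.2^2 = 0.2682 g/mm^2

0.2682 g/mm^2


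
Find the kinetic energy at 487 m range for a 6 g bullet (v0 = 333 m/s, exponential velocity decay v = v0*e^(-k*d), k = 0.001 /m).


v = v0*exp(-k*d) = 333*exp(-0.001*487) = 204.618 m/s
E = 0.5*m*v^2 = 0.5*0.006*204.618^2 = 125.6 J

125.6 J


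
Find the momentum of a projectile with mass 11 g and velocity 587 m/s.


p = m*v = 0.011*587 = 6.457 kg·m/s

6.457 kg·m/s


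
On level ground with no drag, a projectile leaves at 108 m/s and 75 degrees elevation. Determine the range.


R = v0^2 * sin(2*theta) / g = 108^2 * sin(2*75°) / 9.81 = 594.5 m

594.5 m


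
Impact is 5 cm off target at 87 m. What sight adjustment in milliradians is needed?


1 mrad subtends 1 cm per 10 m of range, so adj = error_cm / (dist_m / 10) = 5 / (87/10) = 0.5747 mrad

0.5747 mrad


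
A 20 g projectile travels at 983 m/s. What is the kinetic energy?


E = 0.5*m*v^2 = 0.5*0.02*983^2 = 9663 J

9663 J


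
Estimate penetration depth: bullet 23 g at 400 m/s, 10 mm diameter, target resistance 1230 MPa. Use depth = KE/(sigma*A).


A = pi*(d/2)^2 = pi*(10/2)^2 = 78.5398 mm^2
E = 0.5*m*v^2 = 0.5*0.023*400^2 = 1840 J
depth = E/(sigma*A) = 1840 J / (1230 MPa * 78.5398 mm^2) = 1840/(1230 * 78.5398) m = 0.0190468 m ≈ 19.05 mm

19.05 mm


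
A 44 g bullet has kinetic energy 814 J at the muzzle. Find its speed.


v = sqrt(2*E/m) = sqrt(2*814/0.044) = 192.4 m/s

192.4 m/s


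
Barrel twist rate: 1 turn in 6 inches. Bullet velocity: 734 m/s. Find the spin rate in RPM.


twist_m = 6*0.0254 = 0.1524 m
spin = v/twist = 734/0.1524 = 4816.273 rev/s
RPM = spin*60 = 4816.273*60 ≈ 288976 RPM

288976 RPM


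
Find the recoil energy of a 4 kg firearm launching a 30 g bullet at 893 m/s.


v_r = m_p*v_p/m_gun = 0.03*893/4 = 6.6975 m/s, E_r = 0.5*m_gun*v_r^2 = 0.5*4*6.6975^2 = 89.71 J

89.71 J


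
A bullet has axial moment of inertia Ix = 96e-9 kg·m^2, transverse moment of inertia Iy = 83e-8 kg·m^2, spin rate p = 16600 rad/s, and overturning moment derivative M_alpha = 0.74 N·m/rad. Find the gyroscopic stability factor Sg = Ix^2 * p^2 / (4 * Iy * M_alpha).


Sg = Ix^2 * p^2 / (4 * Iy * M_alpha) = (96e-9)^2 * 16600^2 / (4 * 83e-8 * 0.74) = 1.034

1.034


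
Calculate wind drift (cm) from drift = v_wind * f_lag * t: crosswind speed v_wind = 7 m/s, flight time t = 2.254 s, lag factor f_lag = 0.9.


drift = v_wind * lag * t = 7 * 0.9 * 2.254 = 14.2002 m ≈ 1420 cm

1420 cm


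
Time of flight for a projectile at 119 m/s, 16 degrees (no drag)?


T = 2*v0*sin(theta)/g = 2*119*sin(16°)/9.81 = 6.687 s

6.687 s


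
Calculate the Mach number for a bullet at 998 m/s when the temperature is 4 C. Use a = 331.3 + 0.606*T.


a = 331.3 + 0.606*(4) = 333.724 m/s
M = v/a = 998/333.724 = 2.99

2.99


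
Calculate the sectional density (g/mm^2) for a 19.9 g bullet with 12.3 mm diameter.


SD = m/d^2 = 19.9/12.3^2 = 0.1315 g/mm^2

0.1315 g/mm^2


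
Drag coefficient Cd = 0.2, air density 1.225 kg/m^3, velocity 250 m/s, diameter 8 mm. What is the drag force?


A = pi*(d/2)^2 = pi*(8/2000)^2 = 5.02655e-05 m^2
Fd = 0.5*Cd*rho*A*v^2 = 0.5*0.2*1.225*5.02655e-05*250^2 = 0.3848 N

0.3848 N


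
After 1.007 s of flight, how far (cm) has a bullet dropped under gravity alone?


drop = 0.5*g*t^2 = 0.5*9.81*1.007^2 = 4.97391 m ≈ 497.4 cm

497.4 cm


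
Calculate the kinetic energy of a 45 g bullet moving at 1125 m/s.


E = 0.5*m*v^2 = 0.5*0.045*1125^2 = 28477 J

28477 J


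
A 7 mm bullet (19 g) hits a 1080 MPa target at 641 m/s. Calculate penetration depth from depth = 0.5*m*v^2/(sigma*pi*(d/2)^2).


A = pi*(d/2)^2 = pi*(7/2)^2 = 38.4845 mm^2
E = 0.5*m*v^2 = 0.5*0.019*641^2 = 3903.37 J
depth = E/(sigma*A) = 3903.37 J / (1080 MPa * 38.4845 mm^2) = 3903.37/(1080 * 38.4845) m = 0.0939139 m ≈ 93.91 mm

93.91 mm


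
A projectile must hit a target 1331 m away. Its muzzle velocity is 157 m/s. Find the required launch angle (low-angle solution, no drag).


sin(2*theta) = R*g/v0^2 = 1331*9.81/157^2 = 0.529722, theta = arcsin(0.529722)/2 = 15.99°

15.99 degrees


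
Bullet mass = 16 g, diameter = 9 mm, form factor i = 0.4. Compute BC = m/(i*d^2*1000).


BC = m/(i*d^2*1000) = 16/(0.4 * 9^2 * 1000) = 0.0004938

0.0004938


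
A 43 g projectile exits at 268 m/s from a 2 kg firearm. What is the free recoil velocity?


v_recoil = m_p * v_p / m_gun = 0.043 * 268 / 2 = 5.762 m/s

5.762 m/s


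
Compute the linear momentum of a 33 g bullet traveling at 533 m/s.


p = m*v = 0.033*533 = 17.59 kg·m/s

17.59 kg·m/s


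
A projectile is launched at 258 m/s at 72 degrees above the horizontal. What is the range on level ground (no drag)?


R = v0^2 * sin(2*theta) / g = 258^2 * sin(2*72°) / 9.81 = 3988 m

3988 m


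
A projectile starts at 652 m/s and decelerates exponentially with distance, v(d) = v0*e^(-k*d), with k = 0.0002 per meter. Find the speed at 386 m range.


v = v0*exp(-k*d) = 652*exp(-0.0002*386) = 603.6 m/s

603.6 m/s


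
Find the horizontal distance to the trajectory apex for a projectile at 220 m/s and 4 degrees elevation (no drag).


R = v0^2*sin(2*theta)/g = 220^2*sin(2*4°)/9.81 = 686.644 m
apex_dist = R/2 = 686.644/2 = 343.3 m

343.3 m


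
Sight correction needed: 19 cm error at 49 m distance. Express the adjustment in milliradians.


1 mrad subtends 1 cm per 10 m of range, so adj = error_cm / (dist_m / 10) = 19 / (49/10) = 3.878 mrad

3.878 mrad


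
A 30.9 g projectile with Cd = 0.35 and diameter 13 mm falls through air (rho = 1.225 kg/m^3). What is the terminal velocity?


A = pi*(d/2)^2 = pi*(13/2000)^2 = 1.32732e-04 m^2
vt = sqrt(2mg/(Cd*rho*A)) = sqrt(2*0.0309*9.81/(0.35 * 1.225 * 1.32732e-04)) = 103.2 m/s

103.2 m/s


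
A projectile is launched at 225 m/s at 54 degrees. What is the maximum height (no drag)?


H = (v0*sin(theta))^2 / (2g) = (225*sin(54°))^2 / (2*9.81) = 1689 m

1689 m


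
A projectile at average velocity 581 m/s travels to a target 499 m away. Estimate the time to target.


t = d/v = 499/581 = 0.8589 s

0.8589 s


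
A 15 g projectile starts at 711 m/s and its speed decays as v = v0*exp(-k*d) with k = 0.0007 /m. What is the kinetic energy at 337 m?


v = v0*exp(-k*d) = 711*exp(-0.0007*337) = 561.59 m/s
E = 0.5*m*v^2 = 0.5*0.015*561.59^2 = 2365 J

2365 J


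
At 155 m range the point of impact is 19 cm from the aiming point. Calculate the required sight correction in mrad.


1 mrad subtends 1 cm per 10 m of range, so adj = error_cm / (dist_m / 10) = 19 / (155/10) = 1.226 mrad

1.226 mrad


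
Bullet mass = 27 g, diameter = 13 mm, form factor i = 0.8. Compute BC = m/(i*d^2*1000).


BC = m/(i*d^2*1000) = 27/(0.8 * 13^2 * 1000) = 0.0001997

0.0001997


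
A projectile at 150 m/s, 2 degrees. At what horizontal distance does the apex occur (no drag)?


R = v0^2*sin(2*theta)/g = 150^2*sin(2*2°)/9.81 = 159.992 m
apex_dist = R/2 = 159.992/2 = 80 m

80 m


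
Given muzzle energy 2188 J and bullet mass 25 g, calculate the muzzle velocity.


v = sqrt(2*E/m) = sqrt(2*2188/0.025) = 418.4 m/s

418.4 m/s


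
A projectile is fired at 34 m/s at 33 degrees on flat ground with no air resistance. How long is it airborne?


T = 2*v0*sin(theta)/g = 2*34*sin(33°)/9.81 = 3.775 s

3.775 s


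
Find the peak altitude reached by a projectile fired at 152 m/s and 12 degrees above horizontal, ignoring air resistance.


H = (v0*sin(theta))^2 / (2g) = (152*sin(12°))^2 / (2*9.81) = 50.9 m

50.9 m


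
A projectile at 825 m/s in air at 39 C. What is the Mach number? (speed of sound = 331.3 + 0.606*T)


a = 331.3 + 0.606*(39) = 354.934 m/s
M = v/a = 825/354.934 = 2.324

2.324


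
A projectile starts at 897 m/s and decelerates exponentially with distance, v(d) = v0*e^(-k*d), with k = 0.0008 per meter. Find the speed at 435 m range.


v = v0*exp(-k*d) = 897*exp(-0.0008*435) = 633.4 m/s

633.4 m/s


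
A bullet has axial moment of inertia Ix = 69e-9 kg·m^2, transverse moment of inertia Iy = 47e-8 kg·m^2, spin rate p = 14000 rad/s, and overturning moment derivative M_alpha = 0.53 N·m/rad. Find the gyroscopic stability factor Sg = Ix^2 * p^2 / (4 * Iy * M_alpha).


Sg = Ix^2 * p^2 / (4 * Iy * M_alpha) = (69e-9)^2 * 14000^2 / (4 * 47e-8 * 0.53) = 0.9365

0.9365


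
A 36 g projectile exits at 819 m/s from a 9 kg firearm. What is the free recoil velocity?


v_recoil = m_p * v_p / m_gun = 0.036 * 819 / 9 = 3.276 m/s

3.276 m/s


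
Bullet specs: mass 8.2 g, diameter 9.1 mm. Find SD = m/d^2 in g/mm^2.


SD = m/d^2 = 8.2/9.1^2 = 0.09902 g/mm^2

0.09902 g/mm^2


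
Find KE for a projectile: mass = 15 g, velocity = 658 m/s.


E = 0.5*m*v^2 = 0.5*0.015*658^2 = 3247 J

3247 J


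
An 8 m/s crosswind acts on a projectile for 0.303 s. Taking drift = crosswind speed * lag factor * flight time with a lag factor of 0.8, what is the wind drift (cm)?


drift = v_wind * lag * t = 8 * 0.8 * 0.303 = 1.9392 m ≈ 193.9 cm

193.9 cm


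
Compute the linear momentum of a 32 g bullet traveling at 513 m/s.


p = m*v = 0.032*513 = 16.42 kg·m/s

16.42 kg·m/s


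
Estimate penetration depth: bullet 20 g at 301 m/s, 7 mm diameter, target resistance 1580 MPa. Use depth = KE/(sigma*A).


A = pi*(d/2)^2 = pi*(7/2)^2 = 38.4845 mm^2
E = 0.5*m*v^2 = 0.5*0.02*301^2 = 906.01 J
depth = E/(sigma*A) = 906.01 J / (1580 MPa * 38.4845 mm^2) = 906.01/(1580 * 38.4845) m = 0.0149001 m ≈ 14.9 mm

14.9 mm


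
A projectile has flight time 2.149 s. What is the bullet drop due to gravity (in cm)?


drop = 0.5*g*t^2 = 0.5*9.81*2.149^2 = 22.6523 m ≈ 2265 cm

2265 cm


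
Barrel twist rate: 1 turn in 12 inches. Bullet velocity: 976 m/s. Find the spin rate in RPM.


twist_m = 12*0.0254 = 0.3048 m
spin = v/twist = 976/0.3048 = 3202.1 rev/s
RPM = spin*60 = 3202.1*60 ≈ 192126 RPM

192126 RPM


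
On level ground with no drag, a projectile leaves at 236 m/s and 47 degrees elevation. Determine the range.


R = v0^2 * sin(2*theta) / g = 236^2 * sin(2*47°) / 9.81 = 5664 m

5664 m


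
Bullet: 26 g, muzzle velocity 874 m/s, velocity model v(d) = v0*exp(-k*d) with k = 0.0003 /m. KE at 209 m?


v = v0*exp(-k*d) = 874*exp(-0.0003*209) = 820.883 m/s
E = 0.5*m*v^2 = 0.5*0.026*820.883^2 = 8760 J

8760 J


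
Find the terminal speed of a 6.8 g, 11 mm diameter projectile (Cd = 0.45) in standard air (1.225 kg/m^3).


A = pi*(d/2)^2 = pi*(11/2000)^2 = 9.50332e-05 m^2
vt = sqrt(2mg/(Cd*rho*A)) = sqrt(2*0.0068*9.81/(0.45 * 1.225 * 9.50332e-05)) = 50.47 m/s

50.47 m/s


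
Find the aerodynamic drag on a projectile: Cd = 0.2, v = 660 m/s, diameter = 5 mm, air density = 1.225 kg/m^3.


A = pi*(d/2)^2 = pi*(5/2000)^2 = 1.96350e-05 m^2
Fd = 0.5*Cd*rho*A*v^2 = 0.5*0.2*1.225*1.96350e-05*660^2 = 1.048 N

1.048 N


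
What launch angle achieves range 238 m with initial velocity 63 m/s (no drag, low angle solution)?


sin(2*theta) = R*g/v0^2 = 238*9.81/63^2 = 0.588254, theta = arcsin(0.588254)/2 = 18.02°

18.02 degrees


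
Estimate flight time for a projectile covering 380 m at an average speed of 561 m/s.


t = d/v = 380/561 = 0.6774 s

0.6774 s


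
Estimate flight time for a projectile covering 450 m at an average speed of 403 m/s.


t = d/v = 450/403 = 1.117 s

1.117 s


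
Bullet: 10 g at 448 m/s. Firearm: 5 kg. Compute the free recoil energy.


v_r = m_p*v_p/m_gun = 0.01*448/5 = 0.896 m/s, E_r = 0.5*m_gun*v_r^2 = 0.5*5*0.896^2 = 2.007 J

2.007 J


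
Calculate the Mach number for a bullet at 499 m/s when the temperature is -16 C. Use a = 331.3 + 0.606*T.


a = 331.3 + 0.606*(-16) = 321.604 m/s
M = v/a = 499/321.604 = 1.552

1.552


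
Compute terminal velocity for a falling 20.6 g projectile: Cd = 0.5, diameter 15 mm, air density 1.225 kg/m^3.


A = pi*(d/2)^2 = pi*(15/2000)^2 = 1.76715e-04 m^2
vt = sqrt(2mg/(Cd*rho*A)) = sqrt(2*0.0206*9.81/(0.5 * 1.225 * 1.76715e-04)) = 61.11 m/s

61.11 m/s


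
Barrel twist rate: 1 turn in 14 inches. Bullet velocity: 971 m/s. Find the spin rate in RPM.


twist_m = 14*0.0254 = 0.3556 m
spin = v/twist = 971/0.3556 = 2730.596 rev/s
RPM = spin*60 = 2730.596*60 ≈ 163836 RPM

163836 RPM


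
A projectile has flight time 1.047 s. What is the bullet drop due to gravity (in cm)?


drop = 0.5*g*t^2 = 0.5*9.81*1.047^2 = 5.37691 m ≈ 537.7 cm

537.7 cm


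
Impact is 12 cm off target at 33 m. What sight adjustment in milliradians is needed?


1 mrad subtends 1 cm per 10 m of range, so adj = error_cm / (dist_m / 10) = 12 / (33/10) = 3.636 mrad

3.636 mrad


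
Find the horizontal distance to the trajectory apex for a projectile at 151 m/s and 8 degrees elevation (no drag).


R = v0^2*sin(2*theta)/g = 151^2*sin(2*8°)/9.81 = 640.653 m
apex_dist = R/2 = 640.653/2 = 320.3 m

320.3 m


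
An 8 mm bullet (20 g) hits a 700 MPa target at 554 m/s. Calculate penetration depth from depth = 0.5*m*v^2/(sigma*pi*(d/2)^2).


A = pi*(d/2)^2 = pi*(8/2)^2 = 50.2655 mm^2
E = 0.5*m*v^2 = 0.5*0.02*554^2 = 3069.16 J
depth = E/(sigma*A) = 3069.16 J / (700 MPa * 50.2655 mm^2) = 3069.16/(700 * 50.2655) m = 0.0872271 m ≈ 87.23 mm

87.23 mm


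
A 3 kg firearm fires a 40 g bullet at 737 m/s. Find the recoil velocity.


v_recoil = m_p * v_p / m_gun = 0.04 * 737 / 3 = 9.827 m/s

9.827 m/s


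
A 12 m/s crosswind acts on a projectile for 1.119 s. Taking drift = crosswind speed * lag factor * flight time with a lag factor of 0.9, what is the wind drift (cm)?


drift = v_wind * lag * t = 12 * 0.9 * 1.119 = 12.0852 m ≈ 1209 cm

1209 cm


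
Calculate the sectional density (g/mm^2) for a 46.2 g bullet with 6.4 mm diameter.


SD = m/d^2 = 46.2/6.4^2 = 1.128 g/mm^2

1.128 g/mm^2


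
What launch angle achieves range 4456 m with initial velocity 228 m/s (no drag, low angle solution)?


sin(2*theta) = R*g/v0^2 = 4456*9.81/228^2 = 0.8409, theta = arcsin(0.8409)/2 = 28.62°

28.62 degrees


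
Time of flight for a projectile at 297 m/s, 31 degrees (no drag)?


T = 2*v0*sin(theta)/g = 2*297*sin(31°)/9.81 = 31.19 s

31.19 s


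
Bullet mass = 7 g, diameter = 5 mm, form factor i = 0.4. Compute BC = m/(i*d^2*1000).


BC = m/(i*d^2*1000) = 7/(0.4 * 5^2 * 1000) = 0.0007

0.0007


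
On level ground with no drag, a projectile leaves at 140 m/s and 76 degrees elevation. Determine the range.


R = v0^2 * sin(2*theta) / g = 140^2 * sin(2*76°) / 9.81 = 938 m

938 m


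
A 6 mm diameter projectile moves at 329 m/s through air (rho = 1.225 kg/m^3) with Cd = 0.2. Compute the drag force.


A = pi*(d/2)^2 = pi*(6/2000)^2 = 2.82743e-05 m^2
Fd = 0.5*Cd*rho*A*v^2 = 0.5*0.2*1.225*2.82743e-05*329^2 = 0.3749 N

0.3749 N


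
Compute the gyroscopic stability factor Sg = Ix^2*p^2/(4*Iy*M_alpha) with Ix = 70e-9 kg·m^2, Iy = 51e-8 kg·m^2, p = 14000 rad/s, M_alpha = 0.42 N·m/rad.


Sg = Ix^2 * p^2 / (4 * Iy * M_alpha) = (70e-9)^2 * 14000^2 / (4 * 51e-8 * 0.42) = 1.121

1.121


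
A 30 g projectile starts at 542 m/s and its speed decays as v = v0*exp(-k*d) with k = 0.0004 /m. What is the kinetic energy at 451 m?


v = v0*exp(-k*d) = 542*exp(-0.0004*451) = 452.535 m/s
E = 0.5*m*v^2 = 0.5*0.03*452.535^2 = 3072 J

3072 J


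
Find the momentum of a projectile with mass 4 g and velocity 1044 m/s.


p = m*v = 0.004*1044 = 4.176 kg·m/s

4.176 kg·m/s


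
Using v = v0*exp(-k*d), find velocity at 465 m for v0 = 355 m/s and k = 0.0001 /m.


v = v0*exp(-k*d) = 355*exp(-0.0001*465) = 338.9 m/s

338.9 m/s


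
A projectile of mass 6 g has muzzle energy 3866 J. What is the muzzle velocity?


v = sqrt(2*E/m) = sqrt(2*3866/0.006) = 1135 m/s

1135 m/s


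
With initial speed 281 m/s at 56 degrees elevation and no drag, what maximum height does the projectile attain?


H = (v0*sin(theta))^2 / (2g) = (281*sin(56°))^2 / (2*9.81) = 2766 m

2766 m


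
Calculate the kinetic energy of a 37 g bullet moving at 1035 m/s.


E = 0.5*m*v^2 = 0.5*0.037*1035^2 = 19818 J

19818 J


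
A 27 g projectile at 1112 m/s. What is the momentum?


p = m*v = 0.027*1112 = 30.02 kg·m/s

30.02 kg·m/s


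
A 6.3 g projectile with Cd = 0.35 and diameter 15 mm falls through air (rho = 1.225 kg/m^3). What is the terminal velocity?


A = pi*(d/2)^2 = pi*(15/2000)^2 = 1.76715e-04 m^2
vt = sqrt(2mg/(Cd*rho*A)) = sqrt(2*0.0063*9.81/(0.35 * 1.225 * 1.76715e-04)) = 40.39 m/s

40.39 m/s


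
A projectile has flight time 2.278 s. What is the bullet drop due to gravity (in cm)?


drop = 0.5*g*t^2 = 0.5*9.81*2.278^2 = 25.4534 m ≈ 2545 cm

2545 cm


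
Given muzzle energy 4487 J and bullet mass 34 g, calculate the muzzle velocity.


v = sqrt(2*E/m) = sqrt(2*4487/0.034) = 513.8 m/s

513.8 m/s


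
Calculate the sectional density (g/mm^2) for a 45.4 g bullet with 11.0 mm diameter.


SD = m/d^2 = 45.4/11.0^2 = 0.3752 g/mm^2

0.3752 g/mm^2


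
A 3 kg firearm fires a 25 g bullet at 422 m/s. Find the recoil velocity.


v_recoil = m_p * v_p / m_gun = 0.025 * 422 / 3 = 3.517 m/s

3.517 m/s


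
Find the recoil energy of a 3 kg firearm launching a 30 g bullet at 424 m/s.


v_r = m_p*v_p/m_gun = 0.03*424/3 = 4.24 m/s, E_r = 0.5*m_gun*v_r^2 = 0.5*3*4.24^2 = 26.97 J

26.97 J


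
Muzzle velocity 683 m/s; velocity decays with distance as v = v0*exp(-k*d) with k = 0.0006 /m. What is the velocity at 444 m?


v = v0*exp(-k*d) = 683*exp(-0.0006*444) = 523.3 m/s

523.3 m/s


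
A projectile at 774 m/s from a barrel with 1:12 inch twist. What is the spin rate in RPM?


twist_m = 12*0.0254 = 0.3048 m
spin = v/twist = 774/0.3048 = 2539.37 rev/s
RPM = spin*60 = 2539.37*60 ≈ 152362 RPM

152362 RPM


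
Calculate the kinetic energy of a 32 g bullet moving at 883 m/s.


E = 0.5*m*v^2 = 0.5*0.032*883^2 = 12475 J

12475 J


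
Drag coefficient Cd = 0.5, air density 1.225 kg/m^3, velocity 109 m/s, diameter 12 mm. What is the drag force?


A = pi*(d/2)^2 = pi*(12/2000)^2 = 1.13097e-04 m^2
Fd = 0.5*Cd*rho*A*v^2 = 0.5*0.5*1.225*1.13097e-04*109^2 = 0.4115 N

0.4115 N


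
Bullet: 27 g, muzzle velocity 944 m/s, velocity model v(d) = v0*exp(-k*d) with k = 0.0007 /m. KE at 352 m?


v = v0*exp(-k*d) = 944*exp(-0.0007*352) = 737.839 m/s
E = 0.5*m*v^2 = 0.5*0.027*737.839^2 = 7349 J

7349 J


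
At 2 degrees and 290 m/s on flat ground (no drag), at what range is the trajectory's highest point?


R = v0^2*sin(2*theta)/g = 290^2*sin(2*2°)/9.81 = 598.014 m
apex_dist = R/2 = 598.014/2 = 299 m

299 m


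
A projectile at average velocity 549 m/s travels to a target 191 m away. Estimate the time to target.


t = d/v = 191/549 = 0.3479 s

0.3479 s


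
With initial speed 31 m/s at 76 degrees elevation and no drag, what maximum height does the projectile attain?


H = (v0*sin(theta))^2 / (2g) = (31*sin(76°))^2 / (2*9.81) = 46.11 m

46.11 m


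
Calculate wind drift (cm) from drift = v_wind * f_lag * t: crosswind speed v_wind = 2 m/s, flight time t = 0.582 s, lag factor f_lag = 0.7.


drift = v_wind * lag * t = 2 * 0.7 * 0.582 = 0.8148 m ≈ 81.48 cm

81.48 cm


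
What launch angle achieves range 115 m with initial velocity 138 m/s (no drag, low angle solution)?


sin(2*theta) = R*g/v0^2 = 115*9.81/138^2 = 0.0592391, theta = arcsin(0.0592391)/2 = 1.698°

1.698 degrees


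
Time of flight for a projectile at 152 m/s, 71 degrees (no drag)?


T = 2*v0*sin(theta)/g = 2*152*sin(71°)/9.81 = 29.3 s

29.3 s


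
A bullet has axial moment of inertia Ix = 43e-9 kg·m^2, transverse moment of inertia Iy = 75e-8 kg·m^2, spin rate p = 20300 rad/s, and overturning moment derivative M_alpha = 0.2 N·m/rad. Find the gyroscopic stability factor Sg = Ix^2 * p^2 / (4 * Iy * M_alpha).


Sg = Ix^2 * p^2 / (4 * Iy * M_alpha) = (43e-9)^2 * 20300^2 / (4 * 75e-8 * 0.2) = 1.27

1.27
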